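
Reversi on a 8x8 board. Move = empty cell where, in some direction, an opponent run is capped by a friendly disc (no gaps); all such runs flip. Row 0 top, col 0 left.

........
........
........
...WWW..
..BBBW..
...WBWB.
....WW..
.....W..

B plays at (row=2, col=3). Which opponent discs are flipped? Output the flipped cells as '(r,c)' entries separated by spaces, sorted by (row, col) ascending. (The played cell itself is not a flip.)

Dir NW: first cell '.' (not opp) -> no flip
Dir N: first cell '.' (not opp) -> no flip
Dir NE: first cell '.' (not opp) -> no flip
Dir W: first cell '.' (not opp) -> no flip
Dir E: first cell '.' (not opp) -> no flip
Dir SW: first cell '.' (not opp) -> no flip
Dir S: opp run (3,3) capped by B -> flip
Dir SE: opp run (3,4) (4,5) capped by B -> flip

Answer: (3,3) (3,4) (4,5)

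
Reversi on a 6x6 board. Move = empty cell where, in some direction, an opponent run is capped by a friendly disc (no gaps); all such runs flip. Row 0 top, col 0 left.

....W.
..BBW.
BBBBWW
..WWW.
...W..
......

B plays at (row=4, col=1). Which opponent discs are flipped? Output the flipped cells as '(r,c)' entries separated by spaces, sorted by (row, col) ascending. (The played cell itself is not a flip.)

Answer: (3,2)

Derivation:
Dir NW: first cell '.' (not opp) -> no flip
Dir N: first cell '.' (not opp) -> no flip
Dir NE: opp run (3,2) capped by B -> flip
Dir W: first cell '.' (not opp) -> no flip
Dir E: first cell '.' (not opp) -> no flip
Dir SW: first cell '.' (not opp) -> no flip
Dir S: first cell '.' (not opp) -> no flip
Dir SE: first cell '.' (not opp) -> no flip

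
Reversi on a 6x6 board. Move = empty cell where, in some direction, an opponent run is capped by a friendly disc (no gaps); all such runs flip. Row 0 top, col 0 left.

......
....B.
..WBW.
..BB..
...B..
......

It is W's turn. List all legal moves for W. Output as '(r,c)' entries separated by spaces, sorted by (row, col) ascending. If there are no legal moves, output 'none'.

(0,3): no bracket -> illegal
(0,4): flips 1 -> legal
(0,5): no bracket -> illegal
(1,2): no bracket -> illegal
(1,3): no bracket -> illegal
(1,5): no bracket -> illegal
(2,1): no bracket -> illegal
(2,5): no bracket -> illegal
(3,1): no bracket -> illegal
(3,4): no bracket -> illegal
(4,1): no bracket -> illegal
(4,2): flips 2 -> legal
(4,4): flips 1 -> legal
(5,2): no bracket -> illegal
(5,3): no bracket -> illegal
(5,4): no bracket -> illegal

Answer: (0,4) (4,2) (4,4)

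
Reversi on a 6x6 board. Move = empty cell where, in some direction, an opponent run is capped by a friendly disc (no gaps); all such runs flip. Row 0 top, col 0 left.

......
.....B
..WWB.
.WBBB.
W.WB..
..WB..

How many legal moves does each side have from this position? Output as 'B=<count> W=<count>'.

Answer: B=9 W=6

Derivation:
-- B to move --
(1,1): flips 1 -> legal
(1,2): flips 2 -> legal
(1,3): flips 1 -> legal
(1,4): flips 1 -> legal
(2,0): flips 2 -> legal
(2,1): flips 2 -> legal
(3,0): flips 1 -> legal
(4,1): flips 1 -> legal
(5,0): no bracket -> illegal
(5,1): flips 2 -> legal
B mobility = 9
-- W to move --
(0,4): no bracket -> illegal
(0,5): no bracket -> illegal
(1,3): no bracket -> illegal
(1,4): no bracket -> illegal
(2,1): no bracket -> illegal
(2,5): flips 3 -> legal
(3,5): flips 3 -> legal
(4,1): flips 1 -> legal
(4,4): flips 2 -> legal
(4,5): flips 1 -> legal
(5,4): flips 1 -> legal
W mobility = 6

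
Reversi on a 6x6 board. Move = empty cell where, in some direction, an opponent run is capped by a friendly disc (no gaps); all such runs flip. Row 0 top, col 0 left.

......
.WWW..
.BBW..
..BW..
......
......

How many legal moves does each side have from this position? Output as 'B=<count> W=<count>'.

-- B to move --
(0,0): flips 1 -> legal
(0,1): flips 1 -> legal
(0,2): flips 1 -> legal
(0,3): flips 1 -> legal
(0,4): flips 1 -> legal
(1,0): no bracket -> illegal
(1,4): flips 1 -> legal
(2,0): no bracket -> illegal
(2,4): flips 1 -> legal
(3,4): flips 1 -> legal
(4,2): no bracket -> illegal
(4,3): no bracket -> illegal
(4,4): flips 1 -> legal
B mobility = 9
-- W to move --
(1,0): no bracket -> illegal
(2,0): flips 2 -> legal
(3,0): flips 1 -> legal
(3,1): flips 3 -> legal
(4,1): flips 1 -> legal
(4,2): flips 2 -> legal
(4,3): no bracket -> illegal
W mobility = 5

Answer: B=9 W=5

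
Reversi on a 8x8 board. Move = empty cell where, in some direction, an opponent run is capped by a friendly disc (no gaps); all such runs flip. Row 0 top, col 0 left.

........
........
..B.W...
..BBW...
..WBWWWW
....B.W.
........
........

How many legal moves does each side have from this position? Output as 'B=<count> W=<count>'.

Answer: B=9 W=6

Derivation:
-- B to move --
(1,3): no bracket -> illegal
(1,4): flips 3 -> legal
(1,5): flips 1 -> legal
(2,3): no bracket -> illegal
(2,5): flips 1 -> legal
(3,1): no bracket -> illegal
(3,5): flips 1 -> legal
(3,6): flips 1 -> legal
(3,7): no bracket -> illegal
(4,1): flips 1 -> legal
(5,1): flips 1 -> legal
(5,2): flips 1 -> legal
(5,3): no bracket -> illegal
(5,5): flips 1 -> legal
(5,7): no bracket -> illegal
(6,5): no bracket -> illegal
(6,6): no bracket -> illegal
(6,7): no bracket -> illegal
B mobility = 9
-- W to move --
(1,1): flips 2 -> legal
(1,2): flips 2 -> legal
(1,3): no bracket -> illegal
(2,1): no bracket -> illegal
(2,3): no bracket -> illegal
(3,1): flips 2 -> legal
(4,1): no bracket -> illegal
(5,2): flips 1 -> legal
(5,3): no bracket -> illegal
(5,5): no bracket -> illegal
(6,3): flips 1 -> legal
(6,4): flips 1 -> legal
(6,5): no bracket -> illegal
W mobility = 6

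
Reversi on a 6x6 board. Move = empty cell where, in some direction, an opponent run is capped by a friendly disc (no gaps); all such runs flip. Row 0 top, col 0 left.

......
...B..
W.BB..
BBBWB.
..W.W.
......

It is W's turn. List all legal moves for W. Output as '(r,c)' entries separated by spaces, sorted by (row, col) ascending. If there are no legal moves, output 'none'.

(0,2): no bracket -> illegal
(0,3): flips 2 -> legal
(0,4): no bracket -> illegal
(1,1): flips 1 -> legal
(1,2): flips 2 -> legal
(1,4): no bracket -> illegal
(2,1): no bracket -> illegal
(2,4): flips 1 -> legal
(2,5): no bracket -> illegal
(3,5): flips 1 -> legal
(4,0): flips 1 -> legal
(4,1): no bracket -> illegal
(4,3): no bracket -> illegal
(4,5): no bracket -> illegal

Answer: (0,3) (1,1) (1,2) (2,4) (3,5) (4,0)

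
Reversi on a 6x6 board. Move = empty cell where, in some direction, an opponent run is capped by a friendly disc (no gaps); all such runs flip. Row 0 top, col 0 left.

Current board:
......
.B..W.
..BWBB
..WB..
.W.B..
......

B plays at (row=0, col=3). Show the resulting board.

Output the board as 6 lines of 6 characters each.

Place B at (0,3); scan 8 dirs for brackets.
Dir NW: edge -> no flip
Dir N: edge -> no flip
Dir NE: edge -> no flip
Dir W: first cell '.' (not opp) -> no flip
Dir E: first cell '.' (not opp) -> no flip
Dir SW: first cell '.' (not opp) -> no flip
Dir S: first cell '.' (not opp) -> no flip
Dir SE: opp run (1,4) capped by B -> flip
All flips: (1,4)

Answer: ...B..
.B..B.
..BWBB
..WB..
.W.B..
......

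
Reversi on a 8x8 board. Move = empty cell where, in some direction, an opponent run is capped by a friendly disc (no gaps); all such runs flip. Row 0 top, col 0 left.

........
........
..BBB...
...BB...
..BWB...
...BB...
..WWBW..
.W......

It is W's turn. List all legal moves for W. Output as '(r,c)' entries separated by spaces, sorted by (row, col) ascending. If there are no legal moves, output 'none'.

Answer: (1,3) (2,5) (3,5) (4,1) (4,5)

Derivation:
(1,1): no bracket -> illegal
(1,2): no bracket -> illegal
(1,3): flips 2 -> legal
(1,4): no bracket -> illegal
(1,5): no bracket -> illegal
(2,1): no bracket -> illegal
(2,5): flips 1 -> legal
(3,1): no bracket -> illegal
(3,2): no bracket -> illegal
(3,5): flips 2 -> legal
(4,1): flips 1 -> legal
(4,5): flips 2 -> legal
(5,1): no bracket -> illegal
(5,2): no bracket -> illegal
(5,5): no bracket -> illegal
(7,3): no bracket -> illegal
(7,4): no bracket -> illegal
(7,5): no bracket -> illegal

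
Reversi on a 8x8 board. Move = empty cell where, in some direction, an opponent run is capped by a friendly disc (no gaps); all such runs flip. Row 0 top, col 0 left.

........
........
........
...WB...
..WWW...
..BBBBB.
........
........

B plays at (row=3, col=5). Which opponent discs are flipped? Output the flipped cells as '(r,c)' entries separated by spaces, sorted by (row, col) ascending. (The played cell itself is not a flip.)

Dir NW: first cell '.' (not opp) -> no flip
Dir N: first cell '.' (not opp) -> no flip
Dir NE: first cell '.' (not opp) -> no flip
Dir W: first cell 'B' (not opp) -> no flip
Dir E: first cell '.' (not opp) -> no flip
Dir SW: opp run (4,4) capped by B -> flip
Dir S: first cell '.' (not opp) -> no flip
Dir SE: first cell '.' (not opp) -> no flip

Answer: (4,4)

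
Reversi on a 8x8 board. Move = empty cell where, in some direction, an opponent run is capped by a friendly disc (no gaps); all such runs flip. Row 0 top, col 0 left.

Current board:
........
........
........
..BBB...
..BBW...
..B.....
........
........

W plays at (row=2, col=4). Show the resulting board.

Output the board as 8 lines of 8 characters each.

Answer: ........
........
....W...
..BBW...
..BBW...
..B.....
........
........

Derivation:
Place W at (2,4); scan 8 dirs for brackets.
Dir NW: first cell '.' (not opp) -> no flip
Dir N: first cell '.' (not opp) -> no flip
Dir NE: first cell '.' (not opp) -> no flip
Dir W: first cell '.' (not opp) -> no flip
Dir E: first cell '.' (not opp) -> no flip
Dir SW: opp run (3,3) (4,2), next='.' -> no flip
Dir S: opp run (3,4) capped by W -> flip
Dir SE: first cell '.' (not opp) -> no flip
All flips: (3,4)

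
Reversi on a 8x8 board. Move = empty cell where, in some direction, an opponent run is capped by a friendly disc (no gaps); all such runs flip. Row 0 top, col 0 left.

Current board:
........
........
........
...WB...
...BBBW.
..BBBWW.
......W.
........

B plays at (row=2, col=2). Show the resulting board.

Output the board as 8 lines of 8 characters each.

Place B at (2,2); scan 8 dirs for brackets.
Dir NW: first cell '.' (not opp) -> no flip
Dir N: first cell '.' (not opp) -> no flip
Dir NE: first cell '.' (not opp) -> no flip
Dir W: first cell '.' (not opp) -> no flip
Dir E: first cell '.' (not opp) -> no flip
Dir SW: first cell '.' (not opp) -> no flip
Dir S: first cell '.' (not opp) -> no flip
Dir SE: opp run (3,3) capped by B -> flip
All flips: (3,3)

Answer: ........
........
..B.....
...BB...
...BBBW.
..BBBWW.
......W.
........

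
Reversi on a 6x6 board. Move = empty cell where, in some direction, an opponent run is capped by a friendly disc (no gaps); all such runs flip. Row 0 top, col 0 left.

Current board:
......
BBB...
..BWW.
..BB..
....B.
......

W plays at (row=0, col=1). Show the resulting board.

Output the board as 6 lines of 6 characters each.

Place W at (0,1); scan 8 dirs for brackets.
Dir NW: edge -> no flip
Dir N: edge -> no flip
Dir NE: edge -> no flip
Dir W: first cell '.' (not opp) -> no flip
Dir E: first cell '.' (not opp) -> no flip
Dir SW: opp run (1,0), next=edge -> no flip
Dir S: opp run (1,1), next='.' -> no flip
Dir SE: opp run (1,2) capped by W -> flip
All flips: (1,2)

Answer: .W....
BBW...
..BWW.
..BB..
....B.
......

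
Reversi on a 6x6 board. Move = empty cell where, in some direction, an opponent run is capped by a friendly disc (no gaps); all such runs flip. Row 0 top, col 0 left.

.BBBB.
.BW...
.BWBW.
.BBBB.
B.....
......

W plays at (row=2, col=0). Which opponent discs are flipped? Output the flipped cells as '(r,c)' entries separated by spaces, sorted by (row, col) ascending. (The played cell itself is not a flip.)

Answer: (2,1)

Derivation:
Dir NW: edge -> no flip
Dir N: first cell '.' (not opp) -> no flip
Dir NE: opp run (1,1) (0,2), next=edge -> no flip
Dir W: edge -> no flip
Dir E: opp run (2,1) capped by W -> flip
Dir SW: edge -> no flip
Dir S: first cell '.' (not opp) -> no flip
Dir SE: opp run (3,1), next='.' -> no flip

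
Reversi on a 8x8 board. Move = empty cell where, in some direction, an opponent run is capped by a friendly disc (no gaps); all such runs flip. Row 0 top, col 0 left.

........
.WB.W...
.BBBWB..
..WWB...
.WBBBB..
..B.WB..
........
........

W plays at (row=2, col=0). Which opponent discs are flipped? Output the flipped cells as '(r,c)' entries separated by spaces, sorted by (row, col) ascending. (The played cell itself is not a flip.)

Dir NW: edge -> no flip
Dir N: first cell '.' (not opp) -> no flip
Dir NE: first cell 'W' (not opp) -> no flip
Dir W: edge -> no flip
Dir E: opp run (2,1) (2,2) (2,3) capped by W -> flip
Dir SW: edge -> no flip
Dir S: first cell '.' (not opp) -> no flip
Dir SE: first cell '.' (not opp) -> no flip

Answer: (2,1) (2,2) (2,3)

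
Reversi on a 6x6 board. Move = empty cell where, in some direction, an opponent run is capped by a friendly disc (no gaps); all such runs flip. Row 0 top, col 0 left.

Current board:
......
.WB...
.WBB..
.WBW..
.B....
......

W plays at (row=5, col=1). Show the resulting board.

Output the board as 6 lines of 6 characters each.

Place W at (5,1); scan 8 dirs for brackets.
Dir NW: first cell '.' (not opp) -> no flip
Dir N: opp run (4,1) capped by W -> flip
Dir NE: first cell '.' (not opp) -> no flip
Dir W: first cell '.' (not opp) -> no flip
Dir E: first cell '.' (not opp) -> no flip
Dir SW: edge -> no flip
Dir S: edge -> no flip
Dir SE: edge -> no flip
All flips: (4,1)

Answer: ......
.WB...
.WBB..
.WBW..
.W....
.W....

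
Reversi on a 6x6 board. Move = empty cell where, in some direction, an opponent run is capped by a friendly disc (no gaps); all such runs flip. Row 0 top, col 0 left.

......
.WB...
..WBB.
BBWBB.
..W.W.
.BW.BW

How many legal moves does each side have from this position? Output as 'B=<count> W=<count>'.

Answer: B=6 W=10

Derivation:
-- B to move --
(0,0): flips 2 -> legal
(0,1): no bracket -> illegal
(0,2): no bracket -> illegal
(1,0): flips 1 -> legal
(1,3): flips 1 -> legal
(2,0): no bracket -> illegal
(2,1): flips 1 -> legal
(3,5): no bracket -> illegal
(4,1): flips 1 -> legal
(4,3): no bracket -> illegal
(4,5): no bracket -> illegal
(5,3): flips 2 -> legal
B mobility = 6
-- W to move --
(0,1): no bracket -> illegal
(0,2): flips 1 -> legal
(0,3): no bracket -> illegal
(1,3): flips 1 -> legal
(1,4): flips 3 -> legal
(1,5): flips 2 -> legal
(2,0): flips 1 -> legal
(2,1): no bracket -> illegal
(2,5): flips 2 -> legal
(3,5): flips 2 -> legal
(4,0): flips 1 -> legal
(4,1): no bracket -> illegal
(4,3): no bracket -> illegal
(4,5): no bracket -> illegal
(5,0): flips 1 -> legal
(5,3): flips 1 -> legal
W mobility = 10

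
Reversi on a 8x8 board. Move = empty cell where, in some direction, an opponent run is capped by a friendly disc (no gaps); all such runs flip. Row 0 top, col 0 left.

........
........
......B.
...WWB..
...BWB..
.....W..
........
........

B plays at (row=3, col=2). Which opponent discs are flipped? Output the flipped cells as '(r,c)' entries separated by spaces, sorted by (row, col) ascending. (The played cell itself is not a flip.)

Dir NW: first cell '.' (not opp) -> no flip
Dir N: first cell '.' (not opp) -> no flip
Dir NE: first cell '.' (not opp) -> no flip
Dir W: first cell '.' (not opp) -> no flip
Dir E: opp run (3,3) (3,4) capped by B -> flip
Dir SW: first cell '.' (not opp) -> no flip
Dir S: first cell '.' (not opp) -> no flip
Dir SE: first cell 'B' (not opp) -> no flip

Answer: (3,3) (3,4)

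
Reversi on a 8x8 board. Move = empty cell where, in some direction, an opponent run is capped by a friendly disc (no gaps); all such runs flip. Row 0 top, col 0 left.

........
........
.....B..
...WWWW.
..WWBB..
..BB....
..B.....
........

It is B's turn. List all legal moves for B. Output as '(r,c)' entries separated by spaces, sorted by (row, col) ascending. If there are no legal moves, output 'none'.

(2,2): flips 1 -> legal
(2,3): flips 3 -> legal
(2,4): flips 1 -> legal
(2,6): flips 1 -> legal
(2,7): flips 1 -> legal
(3,1): flips 1 -> legal
(3,2): flips 1 -> legal
(3,7): no bracket -> illegal
(4,1): flips 2 -> legal
(4,6): no bracket -> illegal
(4,7): flips 1 -> legal
(5,1): no bracket -> illegal
(5,4): no bracket -> illegal

Answer: (2,2) (2,3) (2,4) (2,6) (2,7) (3,1) (3,2) (4,1) (4,7)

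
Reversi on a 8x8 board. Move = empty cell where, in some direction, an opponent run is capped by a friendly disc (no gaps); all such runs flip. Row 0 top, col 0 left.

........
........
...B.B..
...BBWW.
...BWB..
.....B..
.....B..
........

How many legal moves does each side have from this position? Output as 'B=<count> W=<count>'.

Answer: B=4 W=10

Derivation:
-- B to move --
(2,4): no bracket -> illegal
(2,6): no bracket -> illegal
(2,7): flips 1 -> legal
(3,7): flips 2 -> legal
(4,6): no bracket -> illegal
(4,7): flips 1 -> legal
(5,3): no bracket -> illegal
(5,4): flips 1 -> legal
B mobility = 4
-- W to move --
(1,2): no bracket -> illegal
(1,3): no bracket -> illegal
(1,4): flips 1 -> legal
(1,5): flips 1 -> legal
(1,6): no bracket -> illegal
(2,2): flips 1 -> legal
(2,4): flips 1 -> legal
(2,6): no bracket -> illegal
(3,2): flips 2 -> legal
(4,2): flips 1 -> legal
(4,6): flips 1 -> legal
(5,2): no bracket -> illegal
(5,3): no bracket -> illegal
(5,4): flips 1 -> legal
(5,6): no bracket -> illegal
(6,4): no bracket -> illegal
(6,6): flips 1 -> legal
(7,4): no bracket -> illegal
(7,5): flips 3 -> legal
(7,6): no bracket -> illegal
W mobility = 10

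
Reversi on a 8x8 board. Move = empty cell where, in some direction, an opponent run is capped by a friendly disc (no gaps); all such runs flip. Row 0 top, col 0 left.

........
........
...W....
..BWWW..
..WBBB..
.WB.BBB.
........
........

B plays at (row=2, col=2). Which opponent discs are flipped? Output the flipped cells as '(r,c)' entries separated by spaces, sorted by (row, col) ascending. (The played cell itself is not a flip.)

Answer: (3,3)

Derivation:
Dir NW: first cell '.' (not opp) -> no flip
Dir N: first cell '.' (not opp) -> no flip
Dir NE: first cell '.' (not opp) -> no flip
Dir W: first cell '.' (not opp) -> no flip
Dir E: opp run (2,3), next='.' -> no flip
Dir SW: first cell '.' (not opp) -> no flip
Dir S: first cell 'B' (not opp) -> no flip
Dir SE: opp run (3,3) capped by B -> flip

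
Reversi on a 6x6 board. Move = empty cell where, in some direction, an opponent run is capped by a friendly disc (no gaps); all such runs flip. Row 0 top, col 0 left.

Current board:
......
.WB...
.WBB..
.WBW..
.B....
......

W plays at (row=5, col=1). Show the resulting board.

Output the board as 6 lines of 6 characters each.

Answer: ......
.WB...
.WBB..
.WBW..
.W....
.W....

Derivation:
Place W at (5,1); scan 8 dirs for brackets.
Dir NW: first cell '.' (not opp) -> no flip
Dir N: opp run (4,1) capped by W -> flip
Dir NE: first cell '.' (not opp) -> no flip
Dir W: first cell '.' (not opp) -> no flip
Dir E: first cell '.' (not opp) -> no flip
Dir SW: edge -> no flip
Dir S: edge -> no flip
Dir SE: edge -> no flip
All flips: (4,1)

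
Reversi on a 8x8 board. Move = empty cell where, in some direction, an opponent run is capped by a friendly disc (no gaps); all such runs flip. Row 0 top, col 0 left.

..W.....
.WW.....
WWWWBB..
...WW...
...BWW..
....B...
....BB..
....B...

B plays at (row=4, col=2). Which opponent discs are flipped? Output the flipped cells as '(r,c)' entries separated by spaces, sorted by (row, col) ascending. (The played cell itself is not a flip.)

Dir NW: first cell '.' (not opp) -> no flip
Dir N: first cell '.' (not opp) -> no flip
Dir NE: opp run (3,3) capped by B -> flip
Dir W: first cell '.' (not opp) -> no flip
Dir E: first cell 'B' (not opp) -> no flip
Dir SW: first cell '.' (not opp) -> no flip
Dir S: first cell '.' (not opp) -> no flip
Dir SE: first cell '.' (not opp) -> no flip

Answer: (3,3)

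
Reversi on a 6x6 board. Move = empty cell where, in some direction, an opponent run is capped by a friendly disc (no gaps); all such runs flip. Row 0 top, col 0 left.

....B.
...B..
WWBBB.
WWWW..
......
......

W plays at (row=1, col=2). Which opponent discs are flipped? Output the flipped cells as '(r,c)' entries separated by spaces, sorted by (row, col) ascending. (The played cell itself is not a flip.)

Answer: (2,2)

Derivation:
Dir NW: first cell '.' (not opp) -> no flip
Dir N: first cell '.' (not opp) -> no flip
Dir NE: first cell '.' (not opp) -> no flip
Dir W: first cell '.' (not opp) -> no flip
Dir E: opp run (1,3), next='.' -> no flip
Dir SW: first cell 'W' (not opp) -> no flip
Dir S: opp run (2,2) capped by W -> flip
Dir SE: opp run (2,3), next='.' -> no flip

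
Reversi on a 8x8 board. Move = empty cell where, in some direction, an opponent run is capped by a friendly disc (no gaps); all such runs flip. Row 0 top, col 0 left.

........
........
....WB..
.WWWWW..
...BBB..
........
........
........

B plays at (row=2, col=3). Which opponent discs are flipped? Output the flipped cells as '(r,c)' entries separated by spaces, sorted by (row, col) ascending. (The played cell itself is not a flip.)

Dir NW: first cell '.' (not opp) -> no flip
Dir N: first cell '.' (not opp) -> no flip
Dir NE: first cell '.' (not opp) -> no flip
Dir W: first cell '.' (not opp) -> no flip
Dir E: opp run (2,4) capped by B -> flip
Dir SW: opp run (3,2), next='.' -> no flip
Dir S: opp run (3,3) capped by B -> flip
Dir SE: opp run (3,4) capped by B -> flip

Answer: (2,4) (3,3) (3,4)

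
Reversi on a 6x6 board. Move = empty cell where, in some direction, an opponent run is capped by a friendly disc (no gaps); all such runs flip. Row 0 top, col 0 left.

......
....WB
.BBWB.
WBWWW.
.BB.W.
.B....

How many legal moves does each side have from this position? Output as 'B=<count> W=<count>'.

Answer: B=7 W=7

Derivation:
-- B to move --
(0,3): no bracket -> illegal
(0,4): flips 1 -> legal
(0,5): flips 3 -> legal
(1,2): no bracket -> illegal
(1,3): flips 1 -> legal
(2,0): no bracket -> illegal
(2,5): no bracket -> illegal
(3,5): flips 3 -> legal
(4,0): no bracket -> illegal
(4,3): flips 1 -> legal
(4,5): no bracket -> illegal
(5,3): no bracket -> illegal
(5,4): flips 2 -> legal
(5,5): flips 2 -> legal
B mobility = 7
-- W to move --
(0,4): no bracket -> illegal
(0,5): no bracket -> illegal
(1,0): flips 1 -> legal
(1,1): flips 1 -> legal
(1,2): flips 2 -> legal
(1,3): no bracket -> illegal
(2,0): flips 2 -> legal
(2,5): flips 1 -> legal
(3,5): no bracket -> illegal
(4,0): no bracket -> illegal
(4,3): no bracket -> illegal
(5,0): flips 1 -> legal
(5,2): flips 2 -> legal
(5,3): no bracket -> illegal
W mobility = 7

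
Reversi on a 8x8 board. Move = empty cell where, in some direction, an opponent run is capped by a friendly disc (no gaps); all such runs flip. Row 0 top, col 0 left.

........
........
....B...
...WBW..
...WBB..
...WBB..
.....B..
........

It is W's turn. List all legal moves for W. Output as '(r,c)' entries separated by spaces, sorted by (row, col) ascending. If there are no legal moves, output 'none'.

(1,3): flips 1 -> legal
(1,4): no bracket -> illegal
(1,5): flips 1 -> legal
(2,3): no bracket -> illegal
(2,5): flips 1 -> legal
(3,6): no bracket -> illegal
(4,6): flips 2 -> legal
(5,6): flips 2 -> legal
(6,3): no bracket -> illegal
(6,4): no bracket -> illegal
(6,6): flips 2 -> legal
(7,4): no bracket -> illegal
(7,5): flips 3 -> legal
(7,6): flips 2 -> legal

Answer: (1,3) (1,5) (2,5) (4,6) (5,6) (6,6) (7,5) (7,6)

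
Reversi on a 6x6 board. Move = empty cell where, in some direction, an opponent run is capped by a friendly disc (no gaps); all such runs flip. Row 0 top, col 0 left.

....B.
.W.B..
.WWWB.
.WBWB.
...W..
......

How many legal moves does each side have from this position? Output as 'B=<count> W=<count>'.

Answer: B=10 W=7

Derivation:
-- B to move --
(0,0): no bracket -> illegal
(0,1): no bracket -> illegal
(0,2): no bracket -> illegal
(1,0): flips 1 -> legal
(1,2): flips 2 -> legal
(1,4): flips 1 -> legal
(2,0): flips 3 -> legal
(3,0): flips 1 -> legal
(4,0): flips 2 -> legal
(4,1): no bracket -> illegal
(4,2): flips 1 -> legal
(4,4): no bracket -> illegal
(5,2): flips 1 -> legal
(5,3): flips 3 -> legal
(5,4): flips 1 -> legal
B mobility = 10
-- W to move --
(0,2): no bracket -> illegal
(0,3): flips 1 -> legal
(0,5): no bracket -> illegal
(1,2): no bracket -> illegal
(1,4): no bracket -> illegal
(1,5): flips 1 -> legal
(2,5): flips 2 -> legal
(3,5): flips 1 -> legal
(4,1): flips 1 -> legal
(4,2): flips 1 -> legal
(4,4): no bracket -> illegal
(4,5): flips 1 -> legal
W mobility = 7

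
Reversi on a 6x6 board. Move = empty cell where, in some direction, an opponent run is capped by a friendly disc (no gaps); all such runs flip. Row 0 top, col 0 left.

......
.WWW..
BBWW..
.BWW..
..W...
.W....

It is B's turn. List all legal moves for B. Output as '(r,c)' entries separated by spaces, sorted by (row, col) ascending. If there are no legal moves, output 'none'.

(0,0): no bracket -> illegal
(0,1): flips 1 -> legal
(0,2): flips 1 -> legal
(0,3): flips 1 -> legal
(0,4): flips 2 -> legal
(1,0): no bracket -> illegal
(1,4): no bracket -> illegal
(2,4): flips 2 -> legal
(3,4): flips 2 -> legal
(4,0): no bracket -> illegal
(4,1): no bracket -> illegal
(4,3): flips 1 -> legal
(4,4): no bracket -> illegal
(5,0): no bracket -> illegal
(5,2): no bracket -> illegal
(5,3): flips 1 -> legal

Answer: (0,1) (0,2) (0,3) (0,4) (2,4) (3,4) (4,3) (5,3)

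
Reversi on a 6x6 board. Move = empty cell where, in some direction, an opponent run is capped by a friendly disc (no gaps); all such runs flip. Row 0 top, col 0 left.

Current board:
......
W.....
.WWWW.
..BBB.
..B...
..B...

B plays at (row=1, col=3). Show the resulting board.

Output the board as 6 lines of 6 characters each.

Place B at (1,3); scan 8 dirs for brackets.
Dir NW: first cell '.' (not opp) -> no flip
Dir N: first cell '.' (not opp) -> no flip
Dir NE: first cell '.' (not opp) -> no flip
Dir W: first cell '.' (not opp) -> no flip
Dir E: first cell '.' (not opp) -> no flip
Dir SW: opp run (2,2), next='.' -> no flip
Dir S: opp run (2,3) capped by B -> flip
Dir SE: opp run (2,4), next='.' -> no flip
All flips: (2,3)

Answer: ......
W..B..
.WWBW.
..BBB.
..B...
..B...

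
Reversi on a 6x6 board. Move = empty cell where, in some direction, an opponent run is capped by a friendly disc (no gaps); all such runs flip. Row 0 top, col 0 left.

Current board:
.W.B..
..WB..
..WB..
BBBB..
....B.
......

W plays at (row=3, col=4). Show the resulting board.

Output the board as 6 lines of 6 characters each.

Answer: .W.B..
..WB..
..WW..
BBBBW.
....B.
......

Derivation:
Place W at (3,4); scan 8 dirs for brackets.
Dir NW: opp run (2,3) capped by W -> flip
Dir N: first cell '.' (not opp) -> no flip
Dir NE: first cell '.' (not opp) -> no flip
Dir W: opp run (3,3) (3,2) (3,1) (3,0), next=edge -> no flip
Dir E: first cell '.' (not opp) -> no flip
Dir SW: first cell '.' (not opp) -> no flip
Dir S: opp run (4,4), next='.' -> no flip
Dir SE: first cell '.' (not opp) -> no flip
All flips: (2,3)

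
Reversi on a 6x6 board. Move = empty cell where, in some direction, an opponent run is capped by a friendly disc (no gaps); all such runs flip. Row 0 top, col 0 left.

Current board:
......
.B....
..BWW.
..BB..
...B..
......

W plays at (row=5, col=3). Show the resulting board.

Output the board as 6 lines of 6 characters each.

Answer: ......
.B....
..BWW.
..BW..
...W..
...W..

Derivation:
Place W at (5,3); scan 8 dirs for brackets.
Dir NW: first cell '.' (not opp) -> no flip
Dir N: opp run (4,3) (3,3) capped by W -> flip
Dir NE: first cell '.' (not opp) -> no flip
Dir W: first cell '.' (not opp) -> no flip
Dir E: first cell '.' (not opp) -> no flip
Dir SW: edge -> no flip
Dir S: edge -> no flip
Dir SE: edge -> no flip
All flips: (3,3) (4,3)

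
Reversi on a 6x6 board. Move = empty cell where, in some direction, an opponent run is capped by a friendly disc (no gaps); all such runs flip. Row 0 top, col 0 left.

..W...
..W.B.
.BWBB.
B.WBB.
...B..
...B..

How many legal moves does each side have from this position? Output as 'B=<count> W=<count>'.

Answer: B=5 W=8

Derivation:
-- B to move --
(0,1): flips 1 -> legal
(0,3): flips 1 -> legal
(1,1): flips 1 -> legal
(1,3): no bracket -> illegal
(3,1): flips 1 -> legal
(4,1): flips 1 -> legal
(4,2): no bracket -> illegal
B mobility = 5
-- W to move --
(0,3): no bracket -> illegal
(0,4): no bracket -> illegal
(0,5): flips 2 -> legal
(1,0): flips 1 -> legal
(1,1): no bracket -> illegal
(1,3): no bracket -> illegal
(1,5): no bracket -> illegal
(2,0): flips 1 -> legal
(2,5): flips 2 -> legal
(3,1): no bracket -> illegal
(3,5): flips 2 -> legal
(4,0): no bracket -> illegal
(4,1): no bracket -> illegal
(4,2): no bracket -> illegal
(4,4): flips 1 -> legal
(4,5): flips 2 -> legal
(5,2): no bracket -> illegal
(5,4): flips 1 -> legal
W mobility = 8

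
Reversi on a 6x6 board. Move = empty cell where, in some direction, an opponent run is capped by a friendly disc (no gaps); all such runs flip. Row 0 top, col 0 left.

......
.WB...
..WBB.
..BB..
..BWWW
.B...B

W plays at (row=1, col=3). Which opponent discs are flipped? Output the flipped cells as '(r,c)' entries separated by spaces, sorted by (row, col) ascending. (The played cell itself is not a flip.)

Dir NW: first cell '.' (not opp) -> no flip
Dir N: first cell '.' (not opp) -> no flip
Dir NE: first cell '.' (not opp) -> no flip
Dir W: opp run (1,2) capped by W -> flip
Dir E: first cell '.' (not opp) -> no flip
Dir SW: first cell 'W' (not opp) -> no flip
Dir S: opp run (2,3) (3,3) capped by W -> flip
Dir SE: opp run (2,4), next='.' -> no flip

Answer: (1,2) (2,3) (3,3)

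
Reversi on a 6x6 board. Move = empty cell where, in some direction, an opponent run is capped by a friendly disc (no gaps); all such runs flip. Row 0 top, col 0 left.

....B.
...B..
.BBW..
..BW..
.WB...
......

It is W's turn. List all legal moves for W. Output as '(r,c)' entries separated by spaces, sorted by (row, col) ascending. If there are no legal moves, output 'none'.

Answer: (0,3) (1,1) (2,0) (3,1) (4,3) (5,1)

Derivation:
(0,2): no bracket -> illegal
(0,3): flips 1 -> legal
(0,5): no bracket -> illegal
(1,0): no bracket -> illegal
(1,1): flips 1 -> legal
(1,2): no bracket -> illegal
(1,4): no bracket -> illegal
(1,5): no bracket -> illegal
(2,0): flips 2 -> legal
(2,4): no bracket -> illegal
(3,0): no bracket -> illegal
(3,1): flips 1 -> legal
(4,3): flips 1 -> legal
(5,1): flips 1 -> legal
(5,2): no bracket -> illegal
(5,3): no bracket -> illegal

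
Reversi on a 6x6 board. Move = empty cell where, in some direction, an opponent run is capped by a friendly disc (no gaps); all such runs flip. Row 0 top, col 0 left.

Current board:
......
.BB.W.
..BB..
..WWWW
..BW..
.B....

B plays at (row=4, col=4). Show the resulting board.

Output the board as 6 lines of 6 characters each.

Place B at (4,4); scan 8 dirs for brackets.
Dir NW: opp run (3,3) capped by B -> flip
Dir N: opp run (3,4), next='.' -> no flip
Dir NE: opp run (3,5), next=edge -> no flip
Dir W: opp run (4,3) capped by B -> flip
Dir E: first cell '.' (not opp) -> no flip
Dir SW: first cell '.' (not opp) -> no flip
Dir S: first cell '.' (not opp) -> no flip
Dir SE: first cell '.' (not opp) -> no flip
All flips: (3,3) (4,3)

Answer: ......
.BB.W.
..BB..
..WBWW
..BBB.
.B....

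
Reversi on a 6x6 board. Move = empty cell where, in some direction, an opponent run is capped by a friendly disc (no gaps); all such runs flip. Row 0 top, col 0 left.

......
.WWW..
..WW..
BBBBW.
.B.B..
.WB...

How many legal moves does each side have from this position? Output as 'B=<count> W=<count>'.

-- B to move --
(0,0): flips 2 -> legal
(0,1): no bracket -> illegal
(0,2): flips 2 -> legal
(0,3): flips 2 -> legal
(0,4): flips 2 -> legal
(1,0): no bracket -> illegal
(1,4): flips 1 -> legal
(2,0): no bracket -> illegal
(2,1): no bracket -> illegal
(2,4): no bracket -> illegal
(2,5): flips 1 -> legal
(3,5): flips 1 -> legal
(4,0): no bracket -> illegal
(4,2): no bracket -> illegal
(4,4): no bracket -> illegal
(4,5): no bracket -> illegal
(5,0): flips 1 -> legal
B mobility = 8
-- W to move --
(2,0): no bracket -> illegal
(2,1): flips 2 -> legal
(2,4): no bracket -> illegal
(4,0): flips 1 -> legal
(4,2): flips 1 -> legal
(4,4): flips 1 -> legal
(5,0): flips 2 -> legal
(5,3): flips 3 -> legal
(5,4): no bracket -> illegal
W mobility = 6

Answer: B=8 W=6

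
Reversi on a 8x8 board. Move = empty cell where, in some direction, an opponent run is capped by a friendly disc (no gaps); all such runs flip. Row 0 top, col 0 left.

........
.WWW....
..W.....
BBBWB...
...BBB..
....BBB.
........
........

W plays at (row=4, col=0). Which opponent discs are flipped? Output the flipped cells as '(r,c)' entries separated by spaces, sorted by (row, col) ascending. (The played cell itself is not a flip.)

Answer: (3,1)

Derivation:
Dir NW: edge -> no flip
Dir N: opp run (3,0), next='.' -> no flip
Dir NE: opp run (3,1) capped by W -> flip
Dir W: edge -> no flip
Dir E: first cell '.' (not opp) -> no flip
Dir SW: edge -> no flip
Dir S: first cell '.' (not opp) -> no flip
Dir SE: first cell '.' (not opp) -> no flip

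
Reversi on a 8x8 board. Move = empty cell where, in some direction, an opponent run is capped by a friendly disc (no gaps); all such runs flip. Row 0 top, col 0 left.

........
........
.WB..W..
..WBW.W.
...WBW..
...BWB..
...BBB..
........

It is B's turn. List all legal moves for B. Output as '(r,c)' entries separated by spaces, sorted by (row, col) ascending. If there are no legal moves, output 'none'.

(1,0): flips 4 -> legal
(1,1): no bracket -> illegal
(1,2): no bracket -> illegal
(1,4): no bracket -> illegal
(1,5): no bracket -> illegal
(1,6): no bracket -> illegal
(2,0): flips 1 -> legal
(2,3): no bracket -> illegal
(2,4): flips 1 -> legal
(2,6): no bracket -> illegal
(2,7): flips 3 -> legal
(3,0): no bracket -> illegal
(3,1): flips 1 -> legal
(3,5): flips 2 -> legal
(3,7): no bracket -> illegal
(4,1): no bracket -> illegal
(4,2): flips 2 -> legal
(4,6): flips 1 -> legal
(4,7): no bracket -> illegal
(5,2): no bracket -> illegal
(5,6): no bracket -> illegal

Answer: (1,0) (2,0) (2,4) (2,7) (3,1) (3,5) (4,2) (4,6)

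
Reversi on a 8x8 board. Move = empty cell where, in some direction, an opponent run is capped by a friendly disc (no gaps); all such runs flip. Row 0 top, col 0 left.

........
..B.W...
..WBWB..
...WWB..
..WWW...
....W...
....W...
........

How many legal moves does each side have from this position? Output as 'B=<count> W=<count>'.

-- B to move --
(0,3): flips 1 -> legal
(0,4): no bracket -> illegal
(0,5): flips 1 -> legal
(1,1): no bracket -> illegal
(1,3): flips 1 -> legal
(1,5): no bracket -> illegal
(2,1): flips 1 -> legal
(3,1): no bracket -> illegal
(3,2): flips 3 -> legal
(4,1): no bracket -> illegal
(4,5): flips 1 -> legal
(5,1): no bracket -> illegal
(5,2): flips 2 -> legal
(5,3): flips 3 -> legal
(5,5): no bracket -> illegal
(6,3): no bracket -> illegal
(6,5): no bracket -> illegal
(7,3): no bracket -> illegal
(7,4): no bracket -> illegal
(7,5): no bracket -> illegal
B mobility = 8
-- W to move --
(0,1): flips 2 -> legal
(0,2): flips 1 -> legal
(0,3): no bracket -> illegal
(1,1): no bracket -> illegal
(1,3): flips 1 -> legal
(1,5): no bracket -> illegal
(1,6): flips 1 -> legal
(2,1): no bracket -> illegal
(2,6): flips 2 -> legal
(3,2): flips 1 -> legal
(3,6): flips 2 -> legal
(4,5): no bracket -> illegal
(4,6): flips 1 -> legal
W mobility = 8

Answer: B=8 W=8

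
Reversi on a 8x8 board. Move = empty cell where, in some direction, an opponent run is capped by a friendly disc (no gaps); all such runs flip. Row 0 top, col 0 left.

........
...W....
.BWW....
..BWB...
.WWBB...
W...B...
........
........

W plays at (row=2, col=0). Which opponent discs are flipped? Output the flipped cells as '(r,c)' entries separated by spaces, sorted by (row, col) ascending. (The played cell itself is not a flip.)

Dir NW: edge -> no flip
Dir N: first cell '.' (not opp) -> no flip
Dir NE: first cell '.' (not opp) -> no flip
Dir W: edge -> no flip
Dir E: opp run (2,1) capped by W -> flip
Dir SW: edge -> no flip
Dir S: first cell '.' (not opp) -> no flip
Dir SE: first cell '.' (not opp) -> no flip

Answer: (2,1)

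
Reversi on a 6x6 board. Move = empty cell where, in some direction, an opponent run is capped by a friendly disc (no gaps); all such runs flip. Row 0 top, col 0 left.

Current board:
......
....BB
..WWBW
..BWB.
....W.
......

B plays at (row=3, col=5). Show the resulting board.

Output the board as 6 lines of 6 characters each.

Place B at (3,5); scan 8 dirs for brackets.
Dir NW: first cell 'B' (not opp) -> no flip
Dir N: opp run (2,5) capped by B -> flip
Dir NE: edge -> no flip
Dir W: first cell 'B' (not opp) -> no flip
Dir E: edge -> no flip
Dir SW: opp run (4,4), next='.' -> no flip
Dir S: first cell '.' (not opp) -> no flip
Dir SE: edge -> no flip
All flips: (2,5)

Answer: ......
....BB
..WWBB
..BWBB
....W.
......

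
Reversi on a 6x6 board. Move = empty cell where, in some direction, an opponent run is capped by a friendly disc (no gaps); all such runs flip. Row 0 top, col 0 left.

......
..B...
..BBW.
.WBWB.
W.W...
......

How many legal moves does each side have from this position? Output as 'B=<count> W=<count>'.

-- B to move --
(1,3): no bracket -> illegal
(1,4): flips 1 -> legal
(1,5): no bracket -> illegal
(2,0): no bracket -> illegal
(2,1): no bracket -> illegal
(2,5): flips 1 -> legal
(3,0): flips 1 -> legal
(3,5): no bracket -> illegal
(4,1): no bracket -> illegal
(4,3): flips 1 -> legal
(4,4): flips 1 -> legal
(5,0): no bracket -> illegal
(5,1): no bracket -> illegal
(5,2): flips 1 -> legal
(5,3): no bracket -> illegal
B mobility = 6
-- W to move --
(0,1): no bracket -> illegal
(0,2): flips 3 -> legal
(0,3): no bracket -> illegal
(1,1): flips 1 -> legal
(1,3): flips 2 -> legal
(1,4): no bracket -> illegal
(2,1): flips 2 -> legal
(2,5): no bracket -> illegal
(3,5): flips 1 -> legal
(4,1): no bracket -> illegal
(4,3): no bracket -> illegal
(4,4): flips 1 -> legal
(4,5): no bracket -> illegal
W mobility = 6

Answer: B=6 W=6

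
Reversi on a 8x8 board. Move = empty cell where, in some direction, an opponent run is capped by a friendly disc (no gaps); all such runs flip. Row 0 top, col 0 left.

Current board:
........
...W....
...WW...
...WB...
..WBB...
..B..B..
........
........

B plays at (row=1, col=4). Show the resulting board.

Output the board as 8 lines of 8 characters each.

Place B at (1,4); scan 8 dirs for brackets.
Dir NW: first cell '.' (not opp) -> no flip
Dir N: first cell '.' (not opp) -> no flip
Dir NE: first cell '.' (not opp) -> no flip
Dir W: opp run (1,3), next='.' -> no flip
Dir E: first cell '.' (not opp) -> no flip
Dir SW: opp run (2,3), next='.' -> no flip
Dir S: opp run (2,4) capped by B -> flip
Dir SE: first cell '.' (not opp) -> no flip
All flips: (2,4)

Answer: ........
...WB...
...WB...
...WB...
..WBB...
..B..B..
........
........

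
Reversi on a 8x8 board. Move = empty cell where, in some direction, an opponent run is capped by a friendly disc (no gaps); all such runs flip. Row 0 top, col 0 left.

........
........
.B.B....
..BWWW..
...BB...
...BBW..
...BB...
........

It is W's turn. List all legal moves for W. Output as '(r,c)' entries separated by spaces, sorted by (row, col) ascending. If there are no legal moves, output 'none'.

(1,0): no bracket -> illegal
(1,1): no bracket -> illegal
(1,2): flips 1 -> legal
(1,3): flips 1 -> legal
(1,4): no bracket -> illegal
(2,0): no bracket -> illegal
(2,2): no bracket -> illegal
(2,4): no bracket -> illegal
(3,0): no bracket -> illegal
(3,1): flips 1 -> legal
(4,1): no bracket -> illegal
(4,2): no bracket -> illegal
(4,5): no bracket -> illegal
(5,2): flips 3 -> legal
(6,2): flips 2 -> legal
(6,5): no bracket -> illegal
(7,2): no bracket -> illegal
(7,3): flips 4 -> legal
(7,4): flips 3 -> legal
(7,5): no bracket -> illegal

Answer: (1,2) (1,3) (3,1) (5,2) (6,2) (7,3) (7,4)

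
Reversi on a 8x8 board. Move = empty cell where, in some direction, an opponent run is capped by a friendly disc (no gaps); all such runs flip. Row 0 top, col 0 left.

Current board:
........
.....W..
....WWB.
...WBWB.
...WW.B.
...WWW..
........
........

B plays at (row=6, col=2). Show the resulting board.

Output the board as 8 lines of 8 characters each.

Answer: ........
.....W..
....WWB.
...WBBB.
...WB.B.
...BWW..
..B.....
........

Derivation:
Place B at (6,2); scan 8 dirs for brackets.
Dir NW: first cell '.' (not opp) -> no flip
Dir N: first cell '.' (not opp) -> no flip
Dir NE: opp run (5,3) (4,4) (3,5) capped by B -> flip
Dir W: first cell '.' (not opp) -> no flip
Dir E: first cell '.' (not opp) -> no flip
Dir SW: first cell '.' (not opp) -> no flip
Dir S: first cell '.' (not opp) -> no flip
Dir SE: first cell '.' (not opp) -> no flip
All flips: (3,5) (4,4) (5,3)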